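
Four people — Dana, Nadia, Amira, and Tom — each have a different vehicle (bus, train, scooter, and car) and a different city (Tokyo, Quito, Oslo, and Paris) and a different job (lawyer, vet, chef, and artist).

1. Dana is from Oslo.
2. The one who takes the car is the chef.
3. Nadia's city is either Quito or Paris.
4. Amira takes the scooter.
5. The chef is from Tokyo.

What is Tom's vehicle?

With clues 1–4, scooter is impossible for Tom's vehicle.
With clues 1–5, bus and train are impossible for Tom's vehicle.
That leaves car.

car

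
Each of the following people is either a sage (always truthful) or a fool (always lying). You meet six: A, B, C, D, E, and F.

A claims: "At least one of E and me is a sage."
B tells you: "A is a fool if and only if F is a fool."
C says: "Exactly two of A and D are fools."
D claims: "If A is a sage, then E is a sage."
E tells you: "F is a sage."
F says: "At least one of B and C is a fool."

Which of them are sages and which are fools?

A: sage, B: sage, C: fool, D: sage, E: sage, F: sage

Consider A. Suppose A is a fool.
Then no assignment of the remaining roles makes every statement match its speaker's type — contradiction.
So A is a sage.
With that fixed, C's statement is false, so C is a fool.
With that fixed, F's statement is true, so F is a sage.
With that fixed, B's statement is true, so B is a sage.
With that fixed, E's statement is true, so E is a sage.
With that fixed, D's statement is true, so D is a sage.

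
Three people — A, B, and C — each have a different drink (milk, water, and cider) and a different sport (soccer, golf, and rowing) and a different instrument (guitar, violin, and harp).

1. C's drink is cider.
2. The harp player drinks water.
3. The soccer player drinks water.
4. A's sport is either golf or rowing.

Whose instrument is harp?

B

With clues 1–2, C is impossible for the one with instrument harp.
With clues 1–4, A is impossible for the one with instrument harp.
That leaves B.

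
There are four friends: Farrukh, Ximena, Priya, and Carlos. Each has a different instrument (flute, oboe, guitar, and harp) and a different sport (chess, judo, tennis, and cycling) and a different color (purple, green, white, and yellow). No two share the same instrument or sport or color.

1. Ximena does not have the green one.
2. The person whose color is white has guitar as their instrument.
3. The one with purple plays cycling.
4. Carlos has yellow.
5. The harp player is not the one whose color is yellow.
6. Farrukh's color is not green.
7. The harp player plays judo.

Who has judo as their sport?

Priya

With clues 1–7, Carlos, Farrukh, and Ximena are impossible for the one with sport judo.
That leaves Priya.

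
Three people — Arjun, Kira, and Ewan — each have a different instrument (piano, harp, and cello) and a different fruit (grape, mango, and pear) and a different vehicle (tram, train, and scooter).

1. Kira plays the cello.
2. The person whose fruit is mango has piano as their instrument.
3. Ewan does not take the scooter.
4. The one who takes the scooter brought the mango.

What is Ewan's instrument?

Clue 1 rules out cello for Ewan's instrument.
With clues 1–4, piano is impossible for Ewan's instrument.
That leaves harp.

harp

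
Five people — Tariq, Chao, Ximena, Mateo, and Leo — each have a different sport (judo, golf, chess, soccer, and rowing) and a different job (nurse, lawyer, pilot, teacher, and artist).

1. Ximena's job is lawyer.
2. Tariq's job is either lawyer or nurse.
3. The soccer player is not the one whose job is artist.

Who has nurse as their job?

Tariq

Clue 1 rules out Ximena for the one with job nurse.
With clues 1–2, Chao, Leo, and Mateo are impossible for the one with job nurse.
That leaves Tariq.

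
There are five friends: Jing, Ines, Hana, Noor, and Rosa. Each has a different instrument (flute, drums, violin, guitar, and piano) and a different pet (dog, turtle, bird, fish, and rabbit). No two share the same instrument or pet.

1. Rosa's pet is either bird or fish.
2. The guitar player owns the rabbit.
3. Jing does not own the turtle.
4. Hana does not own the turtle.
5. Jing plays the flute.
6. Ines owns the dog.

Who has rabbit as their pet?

Hana

Clue 1 rules out Rosa for the one with pet rabbit.
With clues 1–5, Jing is impossible for the one with pet rabbit.
With clues 1–6, Ines and Noor are impossible for the one with pet rabbit.
That leaves Hana.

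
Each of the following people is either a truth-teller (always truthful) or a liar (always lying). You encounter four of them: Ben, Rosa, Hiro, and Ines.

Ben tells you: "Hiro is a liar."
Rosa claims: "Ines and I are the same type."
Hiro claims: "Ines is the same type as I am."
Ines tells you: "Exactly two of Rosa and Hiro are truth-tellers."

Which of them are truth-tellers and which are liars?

Consider Ben. Suppose Ben is a truth-teller.
Then no assignment of the remaining roles makes every statement match its speaker's type — contradiction.
So Ben is a liar.
Consider Rosa. Suppose Rosa is a liar.
Then no assignment of the remaining roles makes every statement match its speaker's type — contradiction.
So Rosa is a truth-teller.
Consider Hiro. Suppose Hiro is a liar.
Then Ben's statement comes out true, contradicting Ben being a liar.
So Hiro is a truth-teller.
With that fixed, Ines's statement is true, so Ines is a truth-teller.

Ben: liar, Rosa: truth-teller, Hiro: truth-teller, Ines: truth-teller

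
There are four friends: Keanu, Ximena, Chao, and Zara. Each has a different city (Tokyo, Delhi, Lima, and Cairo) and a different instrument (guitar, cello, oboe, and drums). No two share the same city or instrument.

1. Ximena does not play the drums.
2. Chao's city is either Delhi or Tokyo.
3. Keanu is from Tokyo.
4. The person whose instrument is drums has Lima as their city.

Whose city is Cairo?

With clues 1–2, Chao is impossible for the one with city Cairo.
With clues 1–3, Keanu is impossible for the one with city Cairo.
With clues 1–4, Zara is impossible for the one with city Cairo.
That leaves Ximena.

Ximena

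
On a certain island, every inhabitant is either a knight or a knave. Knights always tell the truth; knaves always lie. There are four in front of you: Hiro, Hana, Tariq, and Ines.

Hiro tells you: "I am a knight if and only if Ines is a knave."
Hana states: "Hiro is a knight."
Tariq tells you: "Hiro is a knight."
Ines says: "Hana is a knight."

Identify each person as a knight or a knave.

Hiro: knave, Hana: knave, Tariq: knave, Ines: knave

Consider Hiro. Suppose Hiro is a knight.
Then no assignment of the remaining roles makes every statement match its speaker's type — contradiction.
So Hiro is a knave.
With that fixed, Hana's statement is false, so Hana is a knave.
With that fixed, Tariq's statement is false, so Tariq is a knave.
With that fixed, Ines's statement is false, so Ines is a knave.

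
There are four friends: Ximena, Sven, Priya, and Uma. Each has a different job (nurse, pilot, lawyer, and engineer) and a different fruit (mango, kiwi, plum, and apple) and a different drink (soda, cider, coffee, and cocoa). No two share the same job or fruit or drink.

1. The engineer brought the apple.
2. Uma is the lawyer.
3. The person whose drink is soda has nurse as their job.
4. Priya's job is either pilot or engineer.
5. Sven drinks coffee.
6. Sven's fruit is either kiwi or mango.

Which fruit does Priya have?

apple

With clues 1–6, kiwi, mango, and plum are impossible for Priya's fruit.
That leaves apple.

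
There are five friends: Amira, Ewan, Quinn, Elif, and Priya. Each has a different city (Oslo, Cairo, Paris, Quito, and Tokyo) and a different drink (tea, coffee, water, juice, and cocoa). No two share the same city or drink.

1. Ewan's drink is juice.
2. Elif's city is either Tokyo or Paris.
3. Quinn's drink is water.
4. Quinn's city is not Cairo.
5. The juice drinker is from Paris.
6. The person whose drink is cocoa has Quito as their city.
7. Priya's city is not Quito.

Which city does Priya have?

With clues 1–5, Paris and Tokyo are impossible for Priya's city.
With clues 1–6, Oslo is impossible for Priya's city.
With clues 1–7, Quito is impossible for Priya's city.
That leaves Cairo.

Cairo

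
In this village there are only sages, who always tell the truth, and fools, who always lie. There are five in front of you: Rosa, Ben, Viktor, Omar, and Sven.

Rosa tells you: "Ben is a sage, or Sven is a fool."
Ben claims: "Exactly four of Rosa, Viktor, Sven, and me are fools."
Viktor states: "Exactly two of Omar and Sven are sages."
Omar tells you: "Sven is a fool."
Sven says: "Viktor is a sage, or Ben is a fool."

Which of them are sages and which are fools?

Rosa: fool, Ben: fool, Viktor: fool, Omar: fool, Sven: sage

Consider Rosa. Suppose Rosa is a sage.
Then no assignment of the remaining roles makes every statement match its speaker's type — contradiction.
So Rosa is a fool.
Consider Ben. Suppose Ben is a sage.
Then Rosa's statement comes out true, contradicting Rosa being a fool.
So Ben is a fool.
With that fixed, Sven's statement is true, so Sven is a sage.
With that fixed, Omar's statement is false, so Omar is a fool.
With that fixed, Viktor's statement is false, so Viktor is a fool.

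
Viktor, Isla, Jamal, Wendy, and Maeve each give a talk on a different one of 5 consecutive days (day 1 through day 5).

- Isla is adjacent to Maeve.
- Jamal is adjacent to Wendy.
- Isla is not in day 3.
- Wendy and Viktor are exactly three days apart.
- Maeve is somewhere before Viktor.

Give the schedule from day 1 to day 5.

From clues 1–2: Viktor is in {1,3,5}.
From clues 1–4: Maeve → day 3.
From clues 1–5: Jamal → day 1, Wendy → day 2, Isla → day 4, Viktor → day 5.

Jamal, Wendy, Maeve, Isla, Viktor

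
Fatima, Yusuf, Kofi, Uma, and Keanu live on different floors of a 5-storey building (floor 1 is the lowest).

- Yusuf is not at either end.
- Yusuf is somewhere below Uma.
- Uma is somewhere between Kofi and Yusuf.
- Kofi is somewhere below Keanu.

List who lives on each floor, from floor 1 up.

Fatima, Yusuf, Uma, Kofi, Keanu

From clue 1: Yusuf is in {2,3,4}.
From clues 1–3: Yusuf is in {2,3}.
From clues 1–4: Fatima → floor 1, Yusuf → floor 2, Uma → floor 3, Kofi → floor 4, Keanu → floor 5.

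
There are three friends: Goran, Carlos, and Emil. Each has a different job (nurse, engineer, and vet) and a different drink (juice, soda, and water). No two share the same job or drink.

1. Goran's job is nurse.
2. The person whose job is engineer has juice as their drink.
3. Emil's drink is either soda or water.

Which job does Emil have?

vet

Clue 1 rules out nurse for Emil's job.
With clues 1–3, engineer is impossible for Emil's job.
That leaves vet.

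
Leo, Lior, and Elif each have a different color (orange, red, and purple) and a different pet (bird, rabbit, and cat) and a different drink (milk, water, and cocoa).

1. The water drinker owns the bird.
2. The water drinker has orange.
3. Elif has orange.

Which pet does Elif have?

bird

With clues 1–3, cat and rabbit are impossible for Elif's pet.
That leaves bird.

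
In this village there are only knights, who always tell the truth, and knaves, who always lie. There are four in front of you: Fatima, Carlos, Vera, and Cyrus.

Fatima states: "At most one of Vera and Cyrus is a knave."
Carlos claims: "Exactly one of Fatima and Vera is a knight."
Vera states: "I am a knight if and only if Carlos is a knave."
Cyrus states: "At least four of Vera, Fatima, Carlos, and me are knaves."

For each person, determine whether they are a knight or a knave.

Fatima: knight, Carlos: knave, Vera: knight, Cyrus: knave

Consider Fatima. Suppose Fatima is a knave.
Then no assignment of the remaining roles makes every statement match its speaker's type — contradiction.
So Fatima is a knight.
With that fixed, Cyrus's statement is false, so Cyrus is a knave.
Consider Carlos. Suppose Carlos is a knight.
Then whichever role Vera has, Vera's statement has the wrong truth value — contradiction.
So Carlos is a knave.
Consider Vera. Suppose Vera is a knave.
Then Fatima's statement comes out false, contradicting Fatima being a knight.
So Vera is a knight.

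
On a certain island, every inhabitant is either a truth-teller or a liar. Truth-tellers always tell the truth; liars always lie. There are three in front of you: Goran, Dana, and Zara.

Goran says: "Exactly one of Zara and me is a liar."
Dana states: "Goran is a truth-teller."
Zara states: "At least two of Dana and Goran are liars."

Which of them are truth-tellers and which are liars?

Goran: truth-teller, Dana: truth-teller, Zara: liar

Consider Goran. Suppose Goran is a liar.
Then no assignment of the remaining roles makes every statement match its speaker's type — contradiction.
So Goran is a truth-teller.
With that fixed, Dana's statement is true, so Dana is a truth-teller.
With that fixed, Zara's statement is false, so Zara is a liar.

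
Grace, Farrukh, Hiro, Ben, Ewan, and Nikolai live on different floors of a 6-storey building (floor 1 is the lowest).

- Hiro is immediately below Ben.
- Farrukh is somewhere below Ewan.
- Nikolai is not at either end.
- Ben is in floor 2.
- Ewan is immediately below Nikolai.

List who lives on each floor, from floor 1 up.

From clue 1: Hiro is in {1,2,3,4,5}.
From clues 1–2: Farrukh is in {1,2,3,4,5}.
From clues 1–3: Nikolai is in {2,3,4,5}.
From clues 1–4: Hiro → floor 1, Ben → floor 2.
From clues 1–5: Farrukh → floor 3, Ewan → floor 4, Nikolai → floor 5, Grace → floor 6.

Hiro, Ben, Farrukh, Ewan, Nikolai, Grace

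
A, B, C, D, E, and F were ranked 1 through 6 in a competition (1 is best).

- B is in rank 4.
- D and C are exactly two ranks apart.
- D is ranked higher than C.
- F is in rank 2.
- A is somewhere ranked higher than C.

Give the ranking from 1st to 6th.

From clue 1: B → rank 4.
From clues 1–2: C is in {1,3,5}.
From clues 1–3: C is in {3,5}.
From clues 1–4: F → rank 2.
From clues 1–5: A → rank 1, D → rank 3, C → rank 5, E → rank 6.

A, F, D, B, C, E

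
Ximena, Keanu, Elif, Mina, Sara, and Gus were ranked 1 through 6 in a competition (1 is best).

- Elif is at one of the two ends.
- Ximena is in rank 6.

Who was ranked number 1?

Elif

With clues 1–2, Gus, Keanu, Mina, Sara, and Ximena are ruled out for rank 1.
So rank 1 is Elif.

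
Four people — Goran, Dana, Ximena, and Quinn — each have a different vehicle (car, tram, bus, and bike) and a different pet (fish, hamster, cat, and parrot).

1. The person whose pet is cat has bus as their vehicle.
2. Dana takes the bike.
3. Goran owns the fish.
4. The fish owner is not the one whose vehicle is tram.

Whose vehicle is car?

With clues 1–2, Dana is impossible for the one with vehicle car.
With clues 1–4, Quinn and Ximena are impossible for the one with vehicle car.
That leaves Goran.

Goran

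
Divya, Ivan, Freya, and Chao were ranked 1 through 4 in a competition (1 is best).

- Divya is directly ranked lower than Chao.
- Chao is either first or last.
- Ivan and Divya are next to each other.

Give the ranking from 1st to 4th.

From clue 1: Divya is in {2,3,4}.
From clues 1–2: Chao → rank 1, Divya → rank 2.
From clues 1–3: Ivan → rank 3, Freya → rank 4.

Chao, Divya, Ivan, Freya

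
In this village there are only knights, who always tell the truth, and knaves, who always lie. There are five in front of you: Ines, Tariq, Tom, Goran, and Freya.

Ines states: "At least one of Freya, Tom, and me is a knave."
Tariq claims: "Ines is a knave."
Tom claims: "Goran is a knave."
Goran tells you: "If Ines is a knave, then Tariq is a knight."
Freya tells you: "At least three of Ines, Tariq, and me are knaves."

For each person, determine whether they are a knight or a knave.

Consider Ines. Suppose Ines is a knave.
Then Ines's own statement would have to be false, but it can't be — contradiction.
So Ines is a knight.
With that fixed, Tariq's statement is false, so Tariq is a knave.
With that fixed, Goran's statement is true, so Goran is a knight.
With that fixed, Freya's statement is false, so Freya is a knave.
With that fixed, Tom's statement is false, so Tom is a knave.

Ines: knight, Tariq: knave, Tom: knave, Goran: knight, Freya: knave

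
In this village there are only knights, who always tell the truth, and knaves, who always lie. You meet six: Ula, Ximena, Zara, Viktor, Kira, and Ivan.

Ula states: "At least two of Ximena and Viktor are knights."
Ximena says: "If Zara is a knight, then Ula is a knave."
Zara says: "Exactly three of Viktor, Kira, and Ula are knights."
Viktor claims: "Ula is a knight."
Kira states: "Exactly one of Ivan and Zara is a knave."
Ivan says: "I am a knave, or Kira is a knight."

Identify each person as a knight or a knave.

Consider Ula. Suppose Ula is a knight.
Then no assignment of the remaining roles makes every statement match its speaker's type — contradiction.
So Ula is a knave.
With that fixed, Ximena's statement is true, so Ximena is a knight.
With that fixed, Zara's statement is false, so Zara is a knave.
With that fixed, Viktor's statement is false, so Viktor is a knave.
Consider Kira. Suppose Kira is a knave.
Then whichever role Ivan has, Ivan's statement has the wrong truth value — contradiction.
So Kira is a knight.
With that fixed, Ivan's statement is true, so Ivan is a knight.

Ula: knave, Ximena: knight, Zara: knave, Viktor: knave, Kira: knight, Ivan: knight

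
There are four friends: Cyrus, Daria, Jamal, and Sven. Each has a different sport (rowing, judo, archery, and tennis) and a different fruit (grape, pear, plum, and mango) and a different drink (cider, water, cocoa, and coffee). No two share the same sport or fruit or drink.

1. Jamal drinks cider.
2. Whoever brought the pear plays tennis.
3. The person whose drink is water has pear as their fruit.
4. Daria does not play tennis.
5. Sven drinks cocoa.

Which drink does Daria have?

Clue 1 rules out cider for Daria's drink.
With clues 1–4, water is impossible for Daria's drink.
With clues 1–5, cocoa is impossible for Daria's drink.
That leaves coffee.

coffee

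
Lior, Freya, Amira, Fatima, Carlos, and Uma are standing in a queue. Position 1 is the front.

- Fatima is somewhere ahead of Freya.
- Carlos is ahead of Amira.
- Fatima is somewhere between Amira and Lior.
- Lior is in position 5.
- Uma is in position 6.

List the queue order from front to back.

Carlos, Amira, Fatima, Freya, Lior, Uma

From clue 1: Freya is in {2,3,4,5,6}.
From clues 1–3: Fatima is in {2,3,4}.
From clues 1–4: Lior → position 5.
From clues 1–5: Carlos → position 1, Amira → position 2, Fatima → position 3, Freya → position 4, Uma → position 6.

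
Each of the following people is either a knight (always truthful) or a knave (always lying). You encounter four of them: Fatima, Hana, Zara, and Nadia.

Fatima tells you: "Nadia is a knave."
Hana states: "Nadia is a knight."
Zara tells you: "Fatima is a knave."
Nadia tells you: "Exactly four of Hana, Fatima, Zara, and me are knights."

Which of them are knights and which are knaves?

Consider Fatima. Suppose Fatima is a knave.
Then no assignment of the remaining roles makes every statement match its speaker's type — contradiction.
So Fatima is a knight.
With that fixed, Zara's statement is false, so Zara is a knave.
With that fixed, Nadia's statement is false, so Nadia is a knave.
With that fixed, Hana's statement is false, so Hana is a knave.

Fatima: knight, Hana: knave, Zara: knave, Nadia: knave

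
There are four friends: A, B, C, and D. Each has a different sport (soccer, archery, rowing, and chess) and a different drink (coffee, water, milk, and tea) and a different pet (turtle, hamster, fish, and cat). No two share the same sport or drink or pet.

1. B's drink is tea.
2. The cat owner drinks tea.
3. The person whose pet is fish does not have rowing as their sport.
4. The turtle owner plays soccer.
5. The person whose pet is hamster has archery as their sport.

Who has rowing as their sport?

B

With clues 1–5, A, C, and D are impossible for the one with sport rowing.
That leaves B.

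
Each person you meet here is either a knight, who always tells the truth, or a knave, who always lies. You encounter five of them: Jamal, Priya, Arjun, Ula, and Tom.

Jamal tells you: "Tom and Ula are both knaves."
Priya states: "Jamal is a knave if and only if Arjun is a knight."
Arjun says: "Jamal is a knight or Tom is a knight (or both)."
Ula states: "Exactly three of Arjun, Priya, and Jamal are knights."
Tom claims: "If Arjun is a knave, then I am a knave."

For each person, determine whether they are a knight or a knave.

Consider Jamal. Suppose Jamal is a knight.
Then no assignment of the remaining roles makes every statement match its speaker's type — contradiction.
So Jamal is a knave.
With that fixed, Ula's statement is false, so Ula is a knave.
Consider Priya. Suppose Priya is a knave.
Then no assignment of the remaining roles makes every statement match its speaker's type — contradiction.
So Priya is a knight.
Consider Arjun. Suppose Arjun is a knave.
Then Priya's statement comes out false, contradicting Priya being a knight.
So Arjun is a knight.
With that fixed, Tom's statement is true, so Tom is a knight.

Jamal: knave, Priya: knight, Arjun: knight, Ula: knave, Tom: knight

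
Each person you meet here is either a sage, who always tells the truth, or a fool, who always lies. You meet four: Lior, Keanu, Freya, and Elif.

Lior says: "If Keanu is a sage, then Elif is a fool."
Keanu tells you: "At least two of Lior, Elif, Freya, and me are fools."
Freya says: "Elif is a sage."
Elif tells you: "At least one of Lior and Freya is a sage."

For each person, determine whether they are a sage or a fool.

Consider Lior. Suppose Lior is a fool.
Then no assignment of the remaining roles makes every statement match its speaker's type — contradiction.
So Lior is a sage.
With that fixed, Elif's statement is true, so Elif is a sage.
With that fixed, Freya's statement is true, so Freya is a sage.
With that fixed, Keanu's statement is false, so Keanu is a fool.

Lior: sage, Keanu: fool, Freya: sage, Elif: sage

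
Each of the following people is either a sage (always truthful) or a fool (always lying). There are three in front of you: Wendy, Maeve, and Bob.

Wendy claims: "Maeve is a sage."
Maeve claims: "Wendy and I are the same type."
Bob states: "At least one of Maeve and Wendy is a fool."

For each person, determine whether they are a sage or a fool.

Consider Wendy. Suppose Wendy is a fool.
Then whichever role Maeve has, Maeve's statement has the wrong truth value — contradiction.
So Wendy is a sage.
Consider Maeve. Suppose Maeve is a fool.
Then Wendy's statement comes out false, contradicting Wendy being a sage.
So Maeve is a sage.
With that fixed, Bob's statement is false, so Bob is a fool.

Wendy: sage, Maeve: sage, Bob: fool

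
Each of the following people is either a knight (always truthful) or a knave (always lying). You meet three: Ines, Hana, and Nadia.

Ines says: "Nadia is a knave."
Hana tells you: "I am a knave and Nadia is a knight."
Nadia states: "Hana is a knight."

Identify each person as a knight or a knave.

Consider Ines. Suppose Ines is a knave.
Then no assignment of the remaining roles makes every statement match its speaker's type — contradiction.
So Ines is a knight.
Consider Hana. Suppose Hana is a knight.
Then Hana's own statement would have to be true, but it can't be — contradiction.
So Hana is a knave.
With that fixed, Nadia's statement is false, so Nadia is a knave.

Ines: knight, Hana: knave, Nadia: knave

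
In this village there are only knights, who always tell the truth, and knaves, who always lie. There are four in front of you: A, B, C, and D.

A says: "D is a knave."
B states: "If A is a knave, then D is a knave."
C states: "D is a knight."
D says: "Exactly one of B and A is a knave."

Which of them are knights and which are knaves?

Consider A. Suppose A is a knave.
Then no assignment of the remaining roles makes every statement match its speaker's type — contradiction.
So A is a knight.
With that fixed, B's statement is true, so B is a knight.
With that fixed, D's statement is false, so D is a knave.
With that fixed, C's statement is false, so C is a knave.

A: knight, B: knight, C: knave, D: knave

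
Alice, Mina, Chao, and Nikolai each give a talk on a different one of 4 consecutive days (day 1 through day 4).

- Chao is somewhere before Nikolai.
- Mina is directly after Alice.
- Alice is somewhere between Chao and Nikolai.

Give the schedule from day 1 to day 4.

From clue 1: Chao is in {1,2,3}.
From clues 1–2: Chao is in {1,3}.
From clues 1–3: Chao → day 1, Alice → day 2, Mina → day 3, Nikolai → day 4.

Chao, Alice, Mina, Nikolai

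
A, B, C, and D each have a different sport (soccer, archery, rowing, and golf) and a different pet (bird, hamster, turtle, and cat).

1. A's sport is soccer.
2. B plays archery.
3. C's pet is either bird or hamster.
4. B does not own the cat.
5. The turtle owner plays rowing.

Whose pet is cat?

With clues 1–3, C is impossible for the one with pet cat.
With clues 1–4, B is impossible for the one with pet cat.
With clues 1–5, D is impossible for the one with pet cat.
That leaves A.

A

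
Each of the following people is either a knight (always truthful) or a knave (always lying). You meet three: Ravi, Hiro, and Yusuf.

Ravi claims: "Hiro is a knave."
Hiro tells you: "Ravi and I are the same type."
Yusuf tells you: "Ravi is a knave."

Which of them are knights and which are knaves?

Consider Ravi. Suppose Ravi is a knave.
Then whichever role Hiro has, Hiro's statement has the wrong truth value — contradiction.
So Ravi is a knight.
With that fixed, Yusuf's statement is false, so Yusuf is a knave.
Consider Hiro. Suppose Hiro is a knight.
Then Ravi's statement comes out false, contradicting Ravi being a knight.
So Hiro is a knave.

Ravi: knight, Hiro: knave, Yusuf: knave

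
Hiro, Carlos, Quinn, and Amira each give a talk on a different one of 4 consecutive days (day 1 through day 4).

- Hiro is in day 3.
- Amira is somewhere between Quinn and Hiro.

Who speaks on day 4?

Carlos

With clue 1, Hiro is ruled out for day 4.
With clues 1–2, Amira and Quinn are ruled out for day 4.
So day 4 is Carlos.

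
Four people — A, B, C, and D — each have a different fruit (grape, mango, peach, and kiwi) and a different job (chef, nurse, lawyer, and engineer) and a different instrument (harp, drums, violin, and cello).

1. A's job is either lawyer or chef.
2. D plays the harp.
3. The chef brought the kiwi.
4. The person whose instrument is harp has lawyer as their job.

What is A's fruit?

kiwi

With clues 1–4, grape, mango, and peach are impossible for A's fruit.
That leaves kiwi.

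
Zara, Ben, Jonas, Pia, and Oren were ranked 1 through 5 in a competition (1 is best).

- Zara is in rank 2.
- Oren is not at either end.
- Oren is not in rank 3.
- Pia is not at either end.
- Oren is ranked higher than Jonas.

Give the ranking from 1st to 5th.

Ben, Zara, Pia, Oren, Jonas

From clue 1: Zara → rank 2.
From clues 1–2: Oren is in {3,4}.
From clues 1–3: Oren → rank 4.
From clues 1–4: Pia → rank 3.
From clues 1–5: Ben → rank 1, Jonas → rank 5.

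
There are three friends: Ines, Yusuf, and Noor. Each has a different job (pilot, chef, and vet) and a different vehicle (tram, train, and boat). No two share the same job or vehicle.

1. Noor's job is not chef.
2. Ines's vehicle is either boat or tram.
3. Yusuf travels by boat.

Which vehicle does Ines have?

With clues 1–2, train is impossible for Ines's vehicle.
With clues 1–3, boat is impossible for Ines's vehicle.
That leaves tram.

tram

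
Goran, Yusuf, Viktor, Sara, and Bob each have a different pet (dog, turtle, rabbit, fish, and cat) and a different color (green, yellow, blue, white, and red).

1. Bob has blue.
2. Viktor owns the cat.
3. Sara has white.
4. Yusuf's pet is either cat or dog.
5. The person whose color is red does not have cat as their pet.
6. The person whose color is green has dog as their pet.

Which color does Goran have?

Clue 1 rules out blue for Goran's color.
With clues 1–3, white is impossible for Goran's color.
With clues 1–6, green and yellow are impossible for Goran's color.
That leaves red.

red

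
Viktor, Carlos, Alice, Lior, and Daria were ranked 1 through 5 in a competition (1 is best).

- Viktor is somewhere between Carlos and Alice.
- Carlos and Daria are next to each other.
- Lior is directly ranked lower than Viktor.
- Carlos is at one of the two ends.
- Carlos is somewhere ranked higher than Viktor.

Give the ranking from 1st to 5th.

From clue 1: Viktor is in {2,3,4}.
From clues 1–3: Viktor is in {2,3}.
From clues 1–5: Carlos → rank 1, Daria → rank 2, Viktor → rank 3, Lior → rank 4, Alice → rank 5.

Carlos, Daria, Viktor, Lior, Alice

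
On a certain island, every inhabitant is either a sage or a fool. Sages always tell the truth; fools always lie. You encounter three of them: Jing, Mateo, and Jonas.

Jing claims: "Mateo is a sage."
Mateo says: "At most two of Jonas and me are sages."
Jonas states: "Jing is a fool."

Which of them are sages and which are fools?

Jing: sage, Mateo: sage, Jonas: fool

Regardless of anyone's role, Mateo's statement is true, so Mateo is a sage.
With that fixed, Jing's statement is true, so Jing is a sage.
With that fixed, Jonas's statement is false, so Jonas is a fool.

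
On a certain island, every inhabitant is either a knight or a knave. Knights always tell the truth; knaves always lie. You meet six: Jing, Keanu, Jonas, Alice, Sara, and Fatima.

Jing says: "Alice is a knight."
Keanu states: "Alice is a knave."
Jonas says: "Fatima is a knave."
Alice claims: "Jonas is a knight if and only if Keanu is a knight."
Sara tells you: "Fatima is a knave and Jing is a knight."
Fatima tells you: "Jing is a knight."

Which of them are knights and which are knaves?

Consider Jing. Suppose Jing is a knave.
Then no assignment of the remaining roles makes every statement match its speaker's type — contradiction.
So Jing is a knight.
With that fixed, Fatima's statement is true, so Fatima is a knight.
With that fixed, Jonas's statement is false, so Jonas is a knave.
With that fixed, Sara's statement is false, so Sara is a knave.
Consider Keanu. Suppose Keanu is a knight.
Then no assignment of the remaining roles makes every statement match its speaker's type — contradiction.
So Keanu is a knave.
With that fixed, Alice's statement is true, so Alice is a knight.

Jing: knight, Keanu: knave, Jonas: knave, Alice: knight, Sara: knave, Fatima: knight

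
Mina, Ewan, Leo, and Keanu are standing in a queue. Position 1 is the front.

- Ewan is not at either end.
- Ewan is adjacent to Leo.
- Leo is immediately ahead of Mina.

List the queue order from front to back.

From clue 1: Ewan is in {2,3}.
From clues 1–3: Keanu → position 1, Ewan → position 2, Leo → position 3, Mina → position 4.

Keanu, Ewan, Leo, Mina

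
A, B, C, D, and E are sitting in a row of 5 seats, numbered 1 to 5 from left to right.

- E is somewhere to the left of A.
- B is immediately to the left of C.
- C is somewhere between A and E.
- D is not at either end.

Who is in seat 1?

E

With clue 1, A is ruled out for seat 1.
With clues 1–2, C is ruled out for seat 1.
With clues 1–3, B is ruled out for seat 1.
With clues 1–4, D is ruled out for seat 1.
So seat 1 is E.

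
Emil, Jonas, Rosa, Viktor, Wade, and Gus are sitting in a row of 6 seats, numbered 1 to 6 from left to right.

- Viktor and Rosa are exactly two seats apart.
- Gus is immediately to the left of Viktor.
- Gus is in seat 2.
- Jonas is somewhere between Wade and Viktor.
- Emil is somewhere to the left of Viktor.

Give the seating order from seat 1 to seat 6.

From clues 1–2: Viktor is in {2,3,4,5,6}.
From clues 1–3: Gus → seat 2, Viktor → seat 3.
From clues 1–4: Jonas is in {4,5}.
From clues 1–5: Emil → seat 1, Jonas → seat 4, Rosa → seat 5, Wade → seat 6.

Emil, Gus, Viktor, Jonas, Rosa, Wade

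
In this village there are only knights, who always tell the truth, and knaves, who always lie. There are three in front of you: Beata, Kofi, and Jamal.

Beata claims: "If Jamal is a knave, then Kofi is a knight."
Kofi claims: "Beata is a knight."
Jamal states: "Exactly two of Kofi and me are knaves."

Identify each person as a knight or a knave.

Consider Beata. Suppose Beata is a knave.
Then no assignment of the remaining roles makes every statement match its speaker's type — contradiction.
So Beata is a knight.
With that fixed, Kofi's statement is true, so Kofi is a knight.
With that fixed, Jamal's statement is false, so Jamal is a knave.

Beata: knight, Kofi: knight, Jamal: knave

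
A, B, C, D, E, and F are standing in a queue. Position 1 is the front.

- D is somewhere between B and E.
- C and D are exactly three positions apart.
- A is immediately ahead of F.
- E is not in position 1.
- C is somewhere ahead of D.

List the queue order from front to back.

From clue 1: D is in {2,3,4,5}.
From clues 1–2: C is in {1,2,5,6}.
From clues 1–3: A → position 3, F → position 4.
From clues 1–4: B → position 1, E → position 6.
From clues 1–5: C → position 2, D → position 5.

B, C, A, F, D, E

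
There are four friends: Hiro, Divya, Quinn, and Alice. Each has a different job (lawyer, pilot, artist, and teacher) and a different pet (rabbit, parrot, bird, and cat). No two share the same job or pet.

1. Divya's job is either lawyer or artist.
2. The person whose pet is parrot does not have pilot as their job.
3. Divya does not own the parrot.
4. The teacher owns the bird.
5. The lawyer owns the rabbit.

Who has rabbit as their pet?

Divya

With clues 1–5, Alice, Hiro, and Quinn are impossible for the one with pet rabbit.
That leaves Divya.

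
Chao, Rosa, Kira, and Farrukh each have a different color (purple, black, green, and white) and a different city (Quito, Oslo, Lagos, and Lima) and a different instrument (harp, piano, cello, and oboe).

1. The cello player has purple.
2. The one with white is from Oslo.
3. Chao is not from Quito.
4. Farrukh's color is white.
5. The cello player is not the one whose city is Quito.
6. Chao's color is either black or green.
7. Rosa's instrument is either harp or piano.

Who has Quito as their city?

With clues 1–3, Chao is impossible for the one with city Quito.
With clues 1–4, Farrukh is impossible for the one with city Quito.
With clues 1–7, Kira is impossible for the one with city Quito.
That leaves Rosa.

Rosa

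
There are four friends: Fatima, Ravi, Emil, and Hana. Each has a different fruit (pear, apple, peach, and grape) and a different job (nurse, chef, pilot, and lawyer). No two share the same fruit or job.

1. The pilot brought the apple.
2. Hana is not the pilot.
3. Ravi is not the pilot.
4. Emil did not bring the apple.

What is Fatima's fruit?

apple

With clues 1–4, grape, peach, and pear are impossible for Fatima's fruit.
That leaves apple.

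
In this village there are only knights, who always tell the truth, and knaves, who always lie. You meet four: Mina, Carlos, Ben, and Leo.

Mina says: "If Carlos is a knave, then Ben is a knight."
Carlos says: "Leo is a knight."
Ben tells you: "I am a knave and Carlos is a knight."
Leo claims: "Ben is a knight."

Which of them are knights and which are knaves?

Consider Mina. Suppose Mina is a knight.
Then no assignment of the remaining roles makes every statement match its speaker's type — contradiction.
So Mina is a knave.
Consider Carlos. Suppose Carlos is a knight.
Then Mina's statement comes out true, contradicting Mina being a knave.
So Carlos is a knave.
With that fixed, Ben's statement is false, so Ben is a knave.
With that fixed, Leo's statement is false, so Leo is a knave.

Mina: knave, Carlos: knave, Ben: knave, Leo: knave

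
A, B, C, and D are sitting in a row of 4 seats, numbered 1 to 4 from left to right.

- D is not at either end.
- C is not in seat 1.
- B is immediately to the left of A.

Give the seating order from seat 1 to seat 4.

From clue 1: D is in {2,3}.
From clues 1–3: B → seat 1, A → seat 2, D → seat 3, C → seat 4.

B, A, D, C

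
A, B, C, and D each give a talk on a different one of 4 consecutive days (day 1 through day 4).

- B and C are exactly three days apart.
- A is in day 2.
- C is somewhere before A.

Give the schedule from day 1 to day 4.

C, A, D, B

From clue 1: A is in {2,3}.
From clues 1–2: A → day 2, D → day 3.
From clues 1–3: C → day 1, B → day 4.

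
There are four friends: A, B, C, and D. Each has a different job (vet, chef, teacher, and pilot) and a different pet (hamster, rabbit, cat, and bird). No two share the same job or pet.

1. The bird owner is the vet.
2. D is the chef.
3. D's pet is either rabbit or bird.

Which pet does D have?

With clues 1–2, bird is impossible for D's pet.
With clues 1–3, cat and hamster are impossible for D's pet.
That leaves rabbit.

rabbit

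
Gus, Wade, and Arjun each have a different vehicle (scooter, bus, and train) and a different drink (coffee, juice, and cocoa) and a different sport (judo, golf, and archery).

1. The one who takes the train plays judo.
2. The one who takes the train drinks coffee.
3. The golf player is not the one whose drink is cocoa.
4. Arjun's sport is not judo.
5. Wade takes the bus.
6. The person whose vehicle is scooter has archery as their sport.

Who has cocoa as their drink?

Arjun

With clues 1–5, Gus is impossible for the one with drink cocoa.
With clues 1–6, Wade is impossible for the one with drink cocoa.
That leaves Arjun.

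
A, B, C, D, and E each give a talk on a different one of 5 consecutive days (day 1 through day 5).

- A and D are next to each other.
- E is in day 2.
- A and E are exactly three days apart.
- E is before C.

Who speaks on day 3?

With clues 1–2, E is ruled out for day 3.
With clues 1–3, A and D are ruled out for day 3.
With clues 1–4, B is ruled out for day 3.
So day 3 is C.

C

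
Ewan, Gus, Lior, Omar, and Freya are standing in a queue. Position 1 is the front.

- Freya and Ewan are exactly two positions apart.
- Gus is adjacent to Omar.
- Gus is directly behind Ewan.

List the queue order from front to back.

From clues 1–2: Lior is in {2,4}.
From clues 1–3: Freya → position 1, Lior → position 2, Ewan → position 3, Gus → position 4, Omar → position 5.

Freya, Lior, Ewan, Gus, Omar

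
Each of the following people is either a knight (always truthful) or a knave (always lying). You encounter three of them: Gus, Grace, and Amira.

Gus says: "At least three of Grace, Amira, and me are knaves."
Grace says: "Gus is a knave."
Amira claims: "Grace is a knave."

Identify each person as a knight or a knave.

Consider Gus. Suppose Gus is a knight.
Then Gus's own statement would have to be true, but it can't be — contradiction.
So Gus is a knave.
With that fixed, Grace's statement is true, so Grace is a knight.
With that fixed, Amira's statement is false, so Amira is a knave.

Gus: knave, Grace: knight, Amira: knave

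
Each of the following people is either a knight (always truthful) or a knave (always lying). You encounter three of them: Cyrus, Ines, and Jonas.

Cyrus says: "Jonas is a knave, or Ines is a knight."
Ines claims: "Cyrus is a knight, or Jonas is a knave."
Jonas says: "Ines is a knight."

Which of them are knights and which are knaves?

Cyrus: knight, Ines: knight, Jonas: knight

Consider Cyrus. Suppose Cyrus is a knave.
Then no assignment of the remaining roles makes every statement match its speaker's type — contradiction.
So Cyrus is a knight.
With that fixed, Ines's statement is true, so Ines is a knight.
With that fixed, Jonas's statement is true, so Jonas is a knight.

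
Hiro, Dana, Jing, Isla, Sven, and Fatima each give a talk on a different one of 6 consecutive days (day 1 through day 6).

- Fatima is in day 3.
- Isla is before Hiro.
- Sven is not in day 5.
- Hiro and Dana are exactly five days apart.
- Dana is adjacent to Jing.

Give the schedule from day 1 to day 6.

Dana, Jing, Fatima, Sven, Isla, Hiro

From clue 1: Fatima → day 3.
From clues 1–2: Hiro is in {2,4,5,6}.
From clues 1–4: Dana → day 1, Hiro → day 6.
From clues 1–5: Jing → day 2, Sven → day 4, Isla → day 5.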